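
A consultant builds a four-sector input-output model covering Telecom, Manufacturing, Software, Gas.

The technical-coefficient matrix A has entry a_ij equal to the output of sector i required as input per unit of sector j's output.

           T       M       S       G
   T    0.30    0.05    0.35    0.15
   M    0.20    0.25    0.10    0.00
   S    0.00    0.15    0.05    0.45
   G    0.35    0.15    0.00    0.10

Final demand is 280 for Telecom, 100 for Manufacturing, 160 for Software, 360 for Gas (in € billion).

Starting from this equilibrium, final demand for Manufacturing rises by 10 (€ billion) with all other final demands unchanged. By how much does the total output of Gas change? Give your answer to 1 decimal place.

Δx_G = 4.1

I − A =
  [   0.70    -0.05    -0.35    -0.15]
  [  -0.20     0.75    -0.10     0.00]
  [   0.00    -0.15     0.95    -0.45]
  [  -0.35    -0.15     0.00     0.90]
Compute the cofactors C_ij = (−1)^(i+j)·(3×3 minor ij) of I−A; the adjugate is their transpose:
adj(I−A) = Cᵀ =
  [ 0.621000   0.135000   0.243000   0.225000]
  [ 0.186750   0.493500   0.120750   0.091500]
  [ 0.158625   0.141750   0.419625   0.236250]
  [ 0.272625   0.134750   0.114625   0.468250]
det(I−A) = Σ_j (I−A)_1j·C_1j = (0.70)(0.621000) + (-0.05)(0.186750) + (-0.35)(0.158625) + (-0.15)(0.272625) = 0.32895
(I − A)⁻¹ = adj(I−A) / det(I−A) ≈
  [   1.8878     0.4104     0.7387     0.6840]
  [   0.5677     1.5002     0.3671     0.2782]
  [   0.4822     0.4309     1.2756     0.7182]
  [   0.8288     0.4096     0.3485     1.4235]
Δx = (I − A)⁻¹ Δd with Δd having +10 in the Manufacturing component and 0 elsewhere.
So Δx_G = L_GM · (+10), where L_GM = adj(I−A)_GM / det(I−A) = 0.134750 / 0.32895.
Δx_G = 0.134750 × (+10) / 0.32895 = 1.3475 / 0.32895 ≈ 4.1.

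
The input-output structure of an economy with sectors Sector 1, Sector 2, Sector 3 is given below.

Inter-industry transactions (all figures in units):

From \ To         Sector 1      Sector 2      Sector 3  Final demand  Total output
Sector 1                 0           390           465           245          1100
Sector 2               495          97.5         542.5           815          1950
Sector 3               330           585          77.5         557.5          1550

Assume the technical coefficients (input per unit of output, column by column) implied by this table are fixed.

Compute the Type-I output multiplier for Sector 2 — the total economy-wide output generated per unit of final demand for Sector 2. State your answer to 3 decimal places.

Technical coefficients a_ij = z_ij / X_j:
  a_11 = 0/1100 = 0.00, a_21 = 495/1100 = 0.45, a_31 = 330/1100 = 0.30
  a_12 = 390/1950 = 0.20, a_22 = 97.5/1950 = 0.05, a_32 = 585/1950 = 0.30
  a_13 = 465/1550 = 0.30, a_23 = 542.5/1550 = 0.35, a_33 = 77.5/1550 = 0.05
I − A =
  [   1.00    -0.20    -0.30]
  [  -0.45     0.95    -0.35]
  [  -0.30    -0.30     0.95]
Cofactors of I−A, C_ij = (−1)^(i+j)·(minor ij) (rows/columns in the sector order above):
  C_11 = (0.95)(0.95) − (-0.35)(-0.30) = 0.7975
  C_12 = −[(-0.45)(0.95) − (-0.35)(-0.30)] = 0.5325
  C_13 = (-0.45)(-0.30) − (0.95)(-0.30) = 0.4200
  C_21 = −[(-0.20)(0.95) − (-0.30)(-0.30)] = 0.2800
  C_22 = (1.00)(0.95) − (-0.30)(-0.30) = 0.8600
  C_23 = −[(1.00)(-0.30) − (-0.20)(-0.30)] = 0.3600
  C_31 = (-0.20)(-0.35) − (-0.30)(0.95) = 0.3550
  C_32 = −[(1.00)(-0.35) − (-0.30)(-0.45)] = 0.4850
  C_33 = (1.00)(0.95) − (-0.20)(-0.45) = 0.8600
det(I−A) = Σ_j (I−A)_1j·C_1j = (1.00)(0.7975) + (-0.20)(0.5325) + (-0.30)(0.4200) = 0.5650
adj(I−A) = Cᵀ =
  [ 0.7975   0.2800   0.3550]
  [ 0.5325   0.8600   0.4850]
  [ 0.4200   0.3600   0.8600]
(I − A)⁻¹ = adj(I−A) / det(I−A) ≈
  [   1.4115     0.4956     0.6283]
  [   0.9425     1.5221     0.8584]
  [   0.7434     0.6372     1.5221]
The output multiplier for sector j is the column-j sum of the Leontief inverse (I − A)⁻¹ = adj(I−A) / det(I−A).
Column 2 of adj(I−A): (0.2800, 0.8600, 0.3600); det(I−A) = 0.5650.
m_2 = (0.2800 + 0.8600 + 0.3600) / 0.5650 = 1.50 / 0.5650 ≈ 2.655.

m_2 = 2.655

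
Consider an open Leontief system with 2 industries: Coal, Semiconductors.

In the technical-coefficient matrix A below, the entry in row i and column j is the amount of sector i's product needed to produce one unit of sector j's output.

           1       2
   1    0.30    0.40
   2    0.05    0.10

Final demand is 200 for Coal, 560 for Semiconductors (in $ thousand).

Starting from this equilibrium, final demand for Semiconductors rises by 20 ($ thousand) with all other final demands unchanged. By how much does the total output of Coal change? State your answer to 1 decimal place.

Δx_1 = 13.1

I − A =
  [   0.70    -0.40]
  [  -0.05     0.90]
det(I−A) = (0.70)(0.90) − (-0.40)(-0.05) = 0.6100
adj(I−A) = [[0.90, 0.40], [0.05, 0.70]]
(I − A)⁻¹ = adj(I−A) / det(I−A) ≈
  [   1.4754     0.6557]
  [   0.0820     1.1475]
Δx = (I − A)⁻¹ Δd with Δd having +20 in the Semiconductors component and 0 elsewhere.
So Δx_1 = L_12 · (+20), where L_12 = adj(I−A)_12 / det(I−A) = 0.40 / 0.6100.
Δx_1 = 0.40 × (+20) / 0.6100 = 8.00 / 0.6100 ≈ 13.1.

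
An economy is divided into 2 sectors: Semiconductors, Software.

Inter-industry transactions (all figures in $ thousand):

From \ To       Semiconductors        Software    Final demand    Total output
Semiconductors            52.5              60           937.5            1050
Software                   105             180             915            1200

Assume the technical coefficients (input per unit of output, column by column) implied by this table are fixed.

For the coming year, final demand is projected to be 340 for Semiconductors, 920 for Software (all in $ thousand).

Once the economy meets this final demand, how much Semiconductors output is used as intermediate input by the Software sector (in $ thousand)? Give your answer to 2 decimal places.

z_12 = 56.57

Technical coefficients a_ij = z_ij / X_j:
  a_11 = 52.5/1050 = 0.05, a_21 = 105/1050 = 0.10
  a_12 = 60/1200 = 0.05, a_22 = 180/1200 = 0.15
I − A =
  [   0.95    -0.05]
  [  -0.10     0.85]
det(I−A) = (0.95)(0.85) − (-0.05)(-0.10) = 0.8025
adj(I−A) = [[0.85, 0.05], [0.10, 0.95]]
(I − A)⁻¹ = adj(I−A) / det(I−A) ≈
  [   1.0592     0.0623]
  [   0.1246     1.1838]
First solve x = (I − A)⁻¹ d = adj(I−A)·d / det(I−A); in particular x_2 = (0.10·340 + 0.95·920) / 0.8025 = 908.00 / 0.8025 ≈ 1131.4642.
Intermediate flow from 1 to 2: z_12 = a_12 · x_2 = 0.05 × 908.00 / 0.8025 = 45.40 / 0.8025 ≈ 56.57.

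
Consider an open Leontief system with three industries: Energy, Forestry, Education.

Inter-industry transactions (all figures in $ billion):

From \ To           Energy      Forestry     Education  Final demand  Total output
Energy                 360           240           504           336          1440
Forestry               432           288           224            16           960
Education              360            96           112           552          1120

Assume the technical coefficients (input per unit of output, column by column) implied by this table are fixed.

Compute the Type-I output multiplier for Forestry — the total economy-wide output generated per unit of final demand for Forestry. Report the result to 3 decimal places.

m_2 = 3.401

Technical coefficients a_ij = z_ij / X_j:
  a_11 = 360/1440 = 0.25, a_21 = 432/1440 = 0.30, a_31 = 360/1440 = 0.25
  a_12 = 240/960 = 0.25, a_22 = 288/960 = 0.30, a_32 = 96/960 = 0.10
  a_13 = 504/1120 = 0.45, a_23 = 224/1120 = 0.20, a_33 = 112/1120 = 0.10
I − A =
  [   0.75    -0.25    -0.45]
  [  -0.30     0.70    -0.20]
  [  -0.25    -0.10     0.90]
Cofactors of I−A, C_ij = (−1)^(i+j)·(minor ij) (rows/columns in the sector order above):
  C_11 = (0.70)(0.90) − (-0.20)(-0.10) = 0.6100
  C_12 = −[(-0.30)(0.90) − (-0.20)(-0.25)] = 0.3200
  C_13 = (-0.30)(-0.10) − (0.70)(-0.25) = 0.2050
  C_21 = −[(-0.25)(0.90) − (-0.45)(-0.10)] = 0.2700
  C_22 = (0.75)(0.90) − (-0.45)(-0.25) = 0.5625
  C_23 = −[(0.75)(-0.10) − (-0.25)(-0.25)] = 0.1375
  C_31 = (-0.25)(-0.20) − (-0.45)(0.70) = 0.3650
  C_32 = −[(0.75)(-0.20) − (-0.45)(-0.30)] = 0.2850
  C_33 = (0.75)(0.70) − (-0.25)(-0.30) = 0.4500
det(I−A) = Σ_j (I−A)_1j·C_1j = (0.75)(0.6100) + (-0.25)(0.3200) + (-0.45)(0.2050) = 0.28525
adj(I−A) = Cᵀ =
  [ 0.6100   0.2700   0.3650]
  [ 0.3200   0.5625   0.2850]
  [ 0.2050   0.1375   0.4500]
(I − A)⁻¹ = adj(I−A) / det(I−A) ≈
  [   2.1385     0.9465     1.2796]
  [   1.1218     1.9720     0.9991]
  [   0.7187     0.4820     1.5776]
The output multiplier for sector j is the column-j sum of the Leontief inverse (I − A)⁻¹ = adj(I−A) / det(I−A).
Column 2 of adj(I−A): (0.2700, 0.5625, 0.1375); det(I−A) = 0.28525.
m_2 = (0.2700 + 0.5625 + 0.1375) / 0.28525 = 0.97 / 0.28525 ≈ 3.401.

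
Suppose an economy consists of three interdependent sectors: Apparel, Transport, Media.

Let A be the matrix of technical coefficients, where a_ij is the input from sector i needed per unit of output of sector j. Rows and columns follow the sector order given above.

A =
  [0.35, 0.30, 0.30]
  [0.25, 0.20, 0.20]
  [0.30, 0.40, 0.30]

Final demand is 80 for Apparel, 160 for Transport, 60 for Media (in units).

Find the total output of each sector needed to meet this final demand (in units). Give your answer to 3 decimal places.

I − A =
  [   0.65    -0.30    -0.30]
  [  -0.25     0.80    -0.20]
  [  -0.30    -0.40     0.70]
Cofactors of I−A, C_ij = (−1)^(i+j)·(minor ij) (rows/columns in the sector order above):
  C_11 = (0.80)(0.70) − (-0.20)(-0.40) = 0.4800
  C_12 = −[(-0.25)(0.70) − (-0.20)(-0.30)] = 0.2350
  C_13 = (-0.25)(-0.40) − (0.80)(-0.30) = 0.3400
  C_21 = −[(-0.30)(0.70) − (-0.30)(-0.40)] = 0.3300
  C_22 = (0.65)(0.70) − (-0.30)(-0.30) = 0.3650
  C_23 = −[(0.65)(-0.40) − (-0.30)(-0.30)] = 0.3500
  C_31 = (-0.30)(-0.20) − (-0.30)(0.80) = 0.3000
  C_32 = −[(0.65)(-0.20) − (-0.30)(-0.25)] = 0.2050
  C_33 = (0.65)(0.80) − (-0.30)(-0.25) = 0.4450
det(I−A) = Σ_j (I−A)_1j·C_1j = (0.65)(0.4800) + (-0.30)(0.2350) + (-0.30)(0.3400) = 0.1395
adj(I−A) = Cᵀ =
  [ 0.4800   0.3300   0.3000]
  [ 0.2350   0.3650   0.2050]
  [ 0.3400   0.3500   0.4450]
(I − A)⁻¹ = adj(I−A) / det(I−A) ≈
  [   3.4409     2.3656     2.1505]
  [   1.6846     2.6165     1.4695]
  [   2.4373     2.5090     3.1900]
x = (I − A)⁻¹ d = adj(I−A)·d / det(I−A), with det(I−A) = 0.1395:
  x_1 = (0.4800·80 + 0.3300·160 + 0.3000·60) / 0.1395 = 109.20 / 0.1395 ≈ 782.796
  x_2 = (0.2350·80 + 0.3650·160 + 0.2050·60) / 0.1395 = 89.50 / 0.1395 ≈ 641.577
  x_3 = (0.3400·80 + 0.3500·160 + 0.4450·60) / 0.1395 = 109.90 / 0.1395 ≈ 787.814

x_1 = 782.796, x_2 = 641.577, x_3 = 787.814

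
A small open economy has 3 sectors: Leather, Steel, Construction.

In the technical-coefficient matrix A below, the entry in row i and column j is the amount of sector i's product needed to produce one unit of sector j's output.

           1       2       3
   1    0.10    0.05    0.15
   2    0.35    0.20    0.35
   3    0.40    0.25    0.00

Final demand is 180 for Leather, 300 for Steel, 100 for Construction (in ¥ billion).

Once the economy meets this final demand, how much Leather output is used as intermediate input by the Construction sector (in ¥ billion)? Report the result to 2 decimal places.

I − A =
  [   0.90    -0.05    -0.15]
  [  -0.35     0.80    -0.35]
  [  -0.40    -0.25     1.00]
Cofactors of I−A, C_ij = (−1)^(i+j)·(minor ij) (rows/columns in the sector order above):
  C_11 = (0.80)(1.00) − (-0.35)(-0.25) = 0.7125
  C_12 = −[(-0.35)(1.00) − (-0.35)(-0.40)] = 0.4900
  C_13 = (-0.35)(-0.25) − (0.80)(-0.40) = 0.4075
  C_21 = −[(-0.05)(1.00) − (-0.15)(-0.25)] = 0.0875
  C_22 = (0.90)(1.00) − (-0.15)(-0.40) = 0.8400
  C_23 = −[(0.90)(-0.25) − (-0.05)(-0.40)] = 0.2450
  C_31 = (-0.05)(-0.35) − (-0.15)(0.80) = 0.1375
  C_32 = −[(0.90)(-0.35) − (-0.15)(-0.35)] = 0.3675
  C_33 = (0.90)(0.80) − (-0.05)(-0.35) = 0.7025
det(I−A) = Σ_j (I−A)_1j·C_1j = (0.90)(0.7125) + (-0.05)(0.4900) + (-0.15)(0.4075) = 0.555625
adj(I−A) = Cᵀ =
  [ 0.7125   0.0875   0.1375]
  [ 0.4900   0.8400   0.3675]
  [ 0.4075   0.2450   0.7025]
(I − A)⁻¹ = adj(I−A) / det(I−A) ≈
  [   1.2823     0.1575     0.2475]
  [   0.8819     1.5118     0.6614]
  [   0.7334     0.4409     1.2643]
First solve x = (I − A)⁻¹ d = adj(I−A)·d / det(I−A); in particular x_3 = (0.4075·180 + 0.2450·300 + 0.7025·100) / 0.555625 = 217.10 / 0.555625 ≈ 390.7312.
Intermediate flow from 1 to 3: z_13 = a_13 · x_3 = 0.15 × 217.10 / 0.555625 = 32.565 / 0.555625 ≈ 58.61.

z_13 = 58.61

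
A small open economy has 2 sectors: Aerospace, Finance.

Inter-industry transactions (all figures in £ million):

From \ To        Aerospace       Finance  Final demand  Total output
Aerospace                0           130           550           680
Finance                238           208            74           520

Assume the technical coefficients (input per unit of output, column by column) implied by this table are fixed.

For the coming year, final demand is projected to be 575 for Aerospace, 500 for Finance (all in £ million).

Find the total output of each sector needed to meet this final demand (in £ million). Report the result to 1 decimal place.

Technical coefficients a_ij = z_ij / X_j:
  a_11 = 0/680 = 0.00, a_21 = 238/680 = 0.35
  a_12 = 130/520 = 0.25, a_22 = 208/520 = 0.40
I − A =
  [   1.00    -0.25]
  [  -0.35     0.60]
det(I−A) = (1.00)(0.60) − (-0.25)(-0.35) = 0.5125
adj(I−A) = [[0.60, 0.25], [0.35, 1.00]]
(I − A)⁻¹ = adj(I−A) / det(I−A) ≈
  [   1.1707     0.4878]
  [   0.6829     1.9512]
x = (I − A)⁻¹ d = adj(I−A)·d / det(I−A), with det(I−A) = 0.5125:
  x_1 = (0.60·575 + 0.25·500) / 0.5125 = 470.00 / 0.5125 ≈ 917.1
  x_2 = (0.35·575 + 1.00·500) / 0.5125 = 701.25 / 0.5125 ≈ 1368.3

x_1 = 917.1, x_2 = 1368.3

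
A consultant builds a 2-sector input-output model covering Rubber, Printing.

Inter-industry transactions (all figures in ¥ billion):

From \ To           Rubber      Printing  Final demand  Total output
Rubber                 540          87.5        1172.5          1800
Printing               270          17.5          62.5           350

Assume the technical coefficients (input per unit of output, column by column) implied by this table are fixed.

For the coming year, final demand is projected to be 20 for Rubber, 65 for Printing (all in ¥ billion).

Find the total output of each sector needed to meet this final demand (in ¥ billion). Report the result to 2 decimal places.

x_1 = 56.18, x_2 = 77.29

Technical coefficients a_ij = z_ij / X_j:
  a_11 = 540/1800 = 0.30, a_21 = 270/1800 = 0.15
  a_12 = 87.5/350 = 0.25, a_22 = 17.5/350 = 0.05
I − A =
  [   0.70    -0.25]
  [  -0.15     0.95]
det(I−A) = (0.70)(0.95) − (-0.25)(-0.15) = 0.6275
adj(I−A) = [[0.95, 0.25], [0.15, 0.70]]
(I − A)⁻¹ = adj(I−A) / det(I−A) ≈
  [   1.5139     0.3984]
  [   0.2390     1.1155]
x = (I − A)⁻¹ d = adj(I−A)·d / det(I−A), with det(I−A) = 0.6275:
  x_1 = (0.95·20 + 0.25·65) / 0.6275 = 35.25 / 0.6275 ≈ 56.18
  x_2 = (0.15·20 + 0.70·65) / 0.6275 = 48.50 / 0.6275 ≈ 77.29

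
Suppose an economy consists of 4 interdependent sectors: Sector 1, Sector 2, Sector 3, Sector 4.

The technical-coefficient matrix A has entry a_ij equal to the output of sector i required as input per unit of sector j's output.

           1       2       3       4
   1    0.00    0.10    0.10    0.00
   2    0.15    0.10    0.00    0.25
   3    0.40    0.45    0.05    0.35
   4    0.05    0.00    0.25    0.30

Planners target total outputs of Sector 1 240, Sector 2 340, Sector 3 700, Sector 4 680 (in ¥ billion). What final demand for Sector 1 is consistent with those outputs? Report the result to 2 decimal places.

d_1 = 136.00

I − A =
  [   1.00    -0.10    -0.10     0.00]
  [  -0.15     0.90     0.00    -0.25]
  [  -0.40    -0.45     0.95    -0.35]
  [  -0.05     0.00    -0.25     0.70]
d = (I − A) x:
  d_1 = (+1.00)·240 + (-0.10)·340 + (-0.10)·700 + (+0.00)·680 = 136.00
  d_2 = (-0.15)·240 + (+0.90)·340 + (+0.00)·700 + (-0.25)·680 = 100.00
  d_3 = (-0.40)·240 + (-0.45)·340 + (+0.95)·700 + (-0.35)·680 = 178.00
  d_4 = (-0.05)·240 + (+0.00)·340 + (-0.25)·700 + (+0.70)·680 = 289.00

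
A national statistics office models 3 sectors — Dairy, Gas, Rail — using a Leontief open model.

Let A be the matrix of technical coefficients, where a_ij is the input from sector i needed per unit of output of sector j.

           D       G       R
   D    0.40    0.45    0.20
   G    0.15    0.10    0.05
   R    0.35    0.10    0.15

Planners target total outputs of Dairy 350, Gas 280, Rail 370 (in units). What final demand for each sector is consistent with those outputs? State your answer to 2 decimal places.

I − A =
  [   0.60    -0.45    -0.20]
  [  -0.15     0.90    -0.05]
  [  -0.35    -0.10     0.85]
d = (I − A) x:
  d_D = (+0.60)·350 + (-0.45)·280 + (-0.20)·370 = 10.00
  d_G = (-0.15)·350 + (+0.90)·280 + (-0.05)·370 = 181.00
  d_R = (-0.35)·350 + (-0.10)·280 + (+0.85)·370 = 164.00

d_D = 10.00, d_G = 181.00, d_R = 164.00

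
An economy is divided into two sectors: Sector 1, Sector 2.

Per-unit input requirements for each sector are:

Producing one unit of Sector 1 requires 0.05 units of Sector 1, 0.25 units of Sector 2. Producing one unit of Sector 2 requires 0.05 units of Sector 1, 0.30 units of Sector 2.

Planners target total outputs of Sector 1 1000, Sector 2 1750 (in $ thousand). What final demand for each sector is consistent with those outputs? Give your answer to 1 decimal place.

I − A =
  [   0.95    -0.05]
  [  -0.25     0.70]
d = (I − A) x:
  d_1 = (+0.95)·1000 + (-0.05)·1750 = 862.5
  d_2 = (-0.25)·1000 + (+0.70)·1750 = 975.0

d_1 = 862.5, d_2 = 975.0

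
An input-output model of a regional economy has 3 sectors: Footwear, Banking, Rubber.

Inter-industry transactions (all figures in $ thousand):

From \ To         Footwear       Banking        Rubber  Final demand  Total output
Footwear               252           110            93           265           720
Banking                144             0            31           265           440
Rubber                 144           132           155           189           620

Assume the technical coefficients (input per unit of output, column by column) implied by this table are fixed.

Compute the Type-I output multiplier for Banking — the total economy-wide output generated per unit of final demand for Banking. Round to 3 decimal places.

m_2 = 2.345

Technical coefficients a_ij = z_ij / X_j:
  a_11 = 252/720 = 0.35, a_21 = 144/720 = 0.20, a_31 = 144/720 = 0.20
  a_12 = 110/440 = 0.25, a_22 = 0/440 = 0.00, a_32 = 132/440 = 0.30
  a_13 = 93/620 = 0.15, a_23 = 31/620 = 0.05, a_33 = 155/620 = 0.25
I − A =
  [   0.65    -0.25    -0.15]
  [  -0.20     1.00    -0.05]
  [  -0.20    -0.30     0.75]
Cofactors of I−A, C_ij = (−1)^(i+j)·(minor ij) (rows/columns in the sector order above):
  C_11 = (1.00)(0.75) − (-0.05)(-0.30) = 0.7350
  C_12 = −[(-0.20)(0.75) − (-0.05)(-0.20)] = 0.1600
  C_13 = (-0.20)(-0.30) − (1.00)(-0.20) = 0.2600
  C_21 = −[(-0.25)(0.75) − (-0.15)(-0.30)] = 0.2325
  C_22 = (0.65)(0.75) − (-0.15)(-0.20) = 0.4575
  C_23 = −[(0.65)(-0.30) − (-0.25)(-0.20)] = 0.2450
  C_31 = (-0.25)(-0.05) − (-0.15)(1.00) = 0.1625
  C_32 = −[(0.65)(-0.05) − (-0.15)(-0.20)] = 0.0625
  C_33 = (0.65)(1.00) − (-0.25)(-0.20) = 0.6000
det(I−A) = Σ_j (I−A)_1j·C_1j = (0.65)(0.7350) + (-0.25)(0.1600) + (-0.15)(0.2600) = 0.39875
adj(I−A) = Cᵀ =
  [ 0.7350   0.2325   0.1625]
  [ 0.1600   0.4575   0.0625]
  [ 0.2600   0.2450   0.6000]
(I − A)⁻¹ = adj(I−A) / det(I−A) ≈
  [   1.8433     0.5831     0.4075]
  [   0.4013     1.1473     0.1567]
  [   0.6520     0.6144     1.5047]
The output multiplier for sector j is the column-j sum of the Leontief inverse (I − A)⁻¹ = adj(I−A) / det(I−A).
Column 2 of adj(I−A): (0.2325, 0.4575, 0.2450); det(I−A) = 0.39875.
m_2 = (0.2325 + 0.4575 + 0.2450) / 0.39875 = 0.935 / 0.39875 ≈ 2.345.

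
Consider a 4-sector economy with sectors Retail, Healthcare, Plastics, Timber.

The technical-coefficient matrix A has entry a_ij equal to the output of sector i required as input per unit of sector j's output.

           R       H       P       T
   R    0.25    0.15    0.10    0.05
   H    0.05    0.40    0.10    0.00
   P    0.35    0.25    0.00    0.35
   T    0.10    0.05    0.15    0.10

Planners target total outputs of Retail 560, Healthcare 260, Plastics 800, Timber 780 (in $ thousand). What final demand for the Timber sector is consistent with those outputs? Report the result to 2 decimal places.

I − A =
  [   0.75    -0.15    -0.10    -0.05]
  [  -0.05     0.60    -0.10     0.00]
  [  -0.35    -0.25     1.00    -0.35]
  [  -0.10    -0.05    -0.15     0.90]
d = (I − A) x:
  d_R = (+0.75)·560 + (-0.15)·260 + (-0.10)·800 + (-0.05)·780 = 262.00
  d_H = (-0.05)·560 + (+0.60)·260 + (-0.10)·800 + (+0.00)·780 = 48.00
  d_P = (-0.35)·560 + (-0.25)·260 + (+1.00)·800 + (-0.35)·780 = 266.00
  d_T = (-0.10)·560 + (-0.05)·260 + (-0.15)·800 + (+0.90)·780 = 513.00

d_T = 513.00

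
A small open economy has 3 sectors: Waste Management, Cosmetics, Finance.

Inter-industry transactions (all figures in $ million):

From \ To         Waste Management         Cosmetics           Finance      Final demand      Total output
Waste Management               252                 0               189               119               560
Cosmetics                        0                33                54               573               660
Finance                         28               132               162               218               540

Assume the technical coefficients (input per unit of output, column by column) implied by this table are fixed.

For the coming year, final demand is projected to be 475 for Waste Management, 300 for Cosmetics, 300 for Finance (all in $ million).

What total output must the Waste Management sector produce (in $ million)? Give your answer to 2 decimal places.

x_1 = 1263.22

Technical coefficients a_ij = z_ij / X_j:
  a_11 = 252/560 = 0.45, a_21 = 0/560 = 0.00, a_31 = 28/560 = 0.05
  a_12 = 0/660 = 0.00, a_22 = 33/660 = 0.05, a_32 = 132/660 = 0.20
  a_13 = 189/540 = 0.35, a_23 = 54/540 = 0.10, a_33 = 162/540 = 0.30
I − A =
  [   0.55     0.00    -0.35]
  [   0.00     0.95    -0.10]
  [  -0.05    -0.20     0.70]
Cofactors of I−A, C_ij = (−1)^(i+j)·(minor ij) (rows/columns in the sector order above):
  C_11 = (0.95)(0.70) − (-0.10)(-0.20) = 0.6450
  C_12 = −[(0.00)(0.70) − (-0.10)(-0.05)] = 0.0050
  C_13 = (0.00)(-0.20) − (0.95)(-0.05) = 0.0475
  C_21 = −[(0.00)(0.70) − (-0.35)(-0.20)] = 0.0700
  C_22 = (0.55)(0.70) − (-0.35)(-0.05) = 0.3675
  C_23 = −[(0.55)(-0.20) − (0.00)(-0.05)] = 0.1100
  C_31 = (0.00)(-0.10) − (-0.35)(0.95) = 0.3325
  C_32 = −[(0.55)(-0.10) − (-0.35)(0.00)] = 0.0550
  C_33 = (0.55)(0.95) − (0.00)(0.00) = 0.5225
det(I−A) = Σ_j (I−A)_1j·C_1j = (0.55)(0.6450) + (0.00)(0.0050) + (-0.35)(0.0475) = 0.338125
adj(I−A) = Cᵀ =
  [ 0.6450   0.0700   0.3325]
  [ 0.0050   0.3675   0.0550]
  [ 0.0475   0.1100   0.5225]
(I − A)⁻¹ = adj(I−A) / det(I−A) ≈
  [   1.9076     0.2070     0.9834]
  [   0.0148     1.0869     0.1627]
  [   0.1405     0.3253     1.5453]
x = (I − A)⁻¹ d = adj(I−A)·d / det(I−A), with det(I−A) = 0.338125:
  x_1 = (0.6450·475 + 0.0700·300 + 0.3325·300) / 0.338125 = 427.125 / 0.338125 ≈ 1263.22
  x_2 = (0.0050·475 + 0.3675·300 + 0.0550·300) / 0.338125 = 129.125 / 0.338125 ≈ 381.89
  x_3 = (0.0475·475 + 0.1100·300 + 0.5225·300) / 0.338125 = 212.3125 / 0.338125 ≈ 627.91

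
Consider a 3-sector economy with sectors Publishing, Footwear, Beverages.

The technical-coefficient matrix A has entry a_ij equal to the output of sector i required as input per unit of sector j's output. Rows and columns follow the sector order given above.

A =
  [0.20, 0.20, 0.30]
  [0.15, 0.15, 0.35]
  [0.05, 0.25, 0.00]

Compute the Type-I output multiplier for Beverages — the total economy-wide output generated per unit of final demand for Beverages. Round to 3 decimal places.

I − A =
  [   0.80    -0.20    -0.30]
  [  -0.15     0.85    -0.35]
  [  -0.05    -0.25     1.00]
Cofactors of I−A, C_ij = (−1)^(i+j)·(minor ij) (rows/columns in the sector order above):
  C_11 = (0.85)(1.00) − (-0.35)(-0.25) = 0.7625
  C_12 = −[(-0.15)(1.00) − (-0.35)(-0.05)] = 0.1675
  C_13 = (-0.15)(-0.25) − (0.85)(-0.05) = 0.0800
  C_21 = −[(-0.20)(1.00) − (-0.30)(-0.25)] = 0.2750
  C_22 = (0.80)(1.00) − (-0.30)(-0.05) = 0.7850
  C_23 = −[(0.80)(-0.25) − (-0.20)(-0.05)] = 0.2100
  C_31 = (-0.20)(-0.35) − (-0.30)(0.85) = 0.3250
  C_32 = −[(0.80)(-0.35) − (-0.30)(-0.15)] = 0.3250
  C_33 = (0.80)(0.85) − (-0.20)(-0.15) = 0.6500
det(I−A) = Σ_j (I−A)_1j·C_1j = (0.80)(0.7625) + (-0.20)(0.1675) + (-0.30)(0.0800) = 0.5525
adj(I−A) = Cᵀ =
  [ 0.7625   0.2750   0.3250]
  [ 0.1675   0.7850   0.3250]
  [ 0.0800   0.2100   0.6500]
(I − A)⁻¹ = adj(I−A) / det(I−A) ≈
  [   1.3801     0.4977     0.5882]
  [   0.3032     1.4208     0.5882]
  [   0.1448     0.3801     1.1765]
The output multiplier for sector j is the column-j sum of the Leontief inverse (I − A)⁻¹ = adj(I−A) / det(I−A).
Column 3 of adj(I−A): (0.3250, 0.3250, 0.6500); det(I−A) = 0.5525.
m_3 = (0.3250 + 0.3250 + 0.6500) / 0.5525 = 1.30 / 0.5525 ≈ 2.353.

m_3 = 2.353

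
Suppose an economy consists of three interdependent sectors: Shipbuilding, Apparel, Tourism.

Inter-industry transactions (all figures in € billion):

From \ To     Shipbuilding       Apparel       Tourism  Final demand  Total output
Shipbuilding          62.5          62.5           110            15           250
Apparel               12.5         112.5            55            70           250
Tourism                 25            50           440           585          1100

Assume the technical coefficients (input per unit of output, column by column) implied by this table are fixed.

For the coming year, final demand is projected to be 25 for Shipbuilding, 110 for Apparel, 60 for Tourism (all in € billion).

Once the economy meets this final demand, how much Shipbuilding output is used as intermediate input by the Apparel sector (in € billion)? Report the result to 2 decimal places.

z_12 = 57.65

Technical coefficients a_ij = z_ij / X_j:
  a_11 = 62.5/250 = 0.25, a_21 = 12.5/250 = 0.05, a_31 = 25/250 = 0.10
  a_12 = 62.5/250 = 0.25, a_22 = 112.5/250 = 0.45, a_32 = 50/250 = 0.20
  a_13 = 110/1100 = 0.10, a_23 = 55/1100 = 0.05, a_33 = 440/1100 = 0.40
I − A =
  [   0.75    -0.25    -0.10]
  [  -0.05     0.55    -0.05]
  [  -0.10    -0.20     0.60]
Cofactors of I−A, C_ij = (−1)^(i+j)·(minor ij) (rows/columns in the sector order above):
  C_11 = (0.55)(0.60) − (-0.05)(-0.20) = 0.3200
  C_12 = −[(-0.05)(0.60) − (-0.05)(-0.10)] = 0.0350
  C_13 = (-0.05)(-0.20) − (0.55)(-0.10) = 0.0650
  C_21 = −[(-0.25)(0.60) − (-0.10)(-0.20)] = 0.1700
  C_22 = (0.75)(0.60) − (-0.10)(-0.10) = 0.4400
  C_23 = −[(0.75)(-0.20) − (-0.25)(-0.10)] = 0.1750
  C_31 = (-0.25)(-0.05) − (-0.10)(0.55) = 0.0675
  C_32 = −[(0.75)(-0.05) − (-0.10)(-0.05)] = 0.0425
  C_33 = (0.75)(0.55) − (-0.25)(-0.05) = 0.4000
det(I−A) = Σ_j (I−A)_1j·C_1j = (0.75)(0.3200) + (-0.25)(0.0350) + (-0.10)(0.0650) = 0.22475
adj(I−A) = Cᵀ =
  [ 0.3200   0.1700   0.0675]
  [ 0.0350   0.4400   0.0425]
  [ 0.0650   0.1750   0.4000]
(I − A)⁻¹ = adj(I−A) / det(I−A) ≈
  [   1.4238     0.7564     0.3003]
  [   0.1557     1.9577     0.1891]
  [   0.2892     0.7786     1.7798]
First solve x = (I − A)⁻¹ d = adj(I−A)·d / det(I−A); in particular x_2 = (0.0350·25 + 0.4400·110 + 0.0425·60) / 0.22475 = 51.825 / 0.22475 ≈ 230.5895.
Intermediate flow from 1 to 2: z_12 = a_12 · x_2 = 0.25 × 51.825 / 0.22475 = 12.95625 / 0.22475 ≈ 57.65.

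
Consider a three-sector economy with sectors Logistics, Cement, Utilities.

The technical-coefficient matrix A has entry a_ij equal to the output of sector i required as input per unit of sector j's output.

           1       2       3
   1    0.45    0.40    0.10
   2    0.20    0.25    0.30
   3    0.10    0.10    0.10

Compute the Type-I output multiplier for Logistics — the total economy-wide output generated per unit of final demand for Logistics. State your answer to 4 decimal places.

I − A =
  [   0.55    -0.40    -0.10]
  [  -0.20     0.75    -0.30]
  [  -0.10    -0.10     0.90]
Cofactors of I−A, C_ij = (−1)^(i+j)·(minor ij) (rows/columns in the sector order above):
  C_11 = (0.75)(0.90) − (-0.30)(-0.10) = 0.6450
  C_12 = −[(-0.20)(0.90) − (-0.30)(-0.10)] = 0.2100
  C_13 = (-0.20)(-0.10) − (0.75)(-0.10) = 0.0950
  C_21 = −[(-0.40)(0.90) − (-0.10)(-0.10)] = 0.3700
  C_22 = (0.55)(0.90) − (-0.10)(-0.10) = 0.4850
  C_23 = −[(0.55)(-0.10) − (-0.40)(-0.10)] = 0.0950
  C_31 = (-0.40)(-0.30) − (-0.10)(0.75) = 0.1950
  C_32 = −[(0.55)(-0.30) − (-0.10)(-0.20)] = 0.1850
  C_33 = (0.55)(0.75) − (-0.40)(-0.20) = 0.3325
det(I−A) = Σ_j (I−A)_1j·C_1j = (0.55)(0.6450) + (-0.40)(0.2100) + (-0.10)(0.0950) = 0.26125
adj(I−A) = Cᵀ =
  [ 0.6450   0.3700   0.1950]
  [ 0.2100   0.4850   0.1850]
  [ 0.0950   0.0950   0.3325]
(I − A)⁻¹ = adj(I−A) / det(I−A) ≈
  [   2.46890     1.41627     0.74641]
  [   0.80383     1.85646     0.70813]
  [   0.36364     0.36364     1.27273]
The output multiplier for sector j is the column-j sum of the Leontief inverse (I − A)⁻¹ = adj(I−A) / det(I−A).
Column 1 of adj(I−A): (0.6450, 0.2100, 0.0950); det(I−A) = 0.26125.
m_1 = (0.6450 + 0.2100 + 0.0950) / 0.26125 = 0.95 / 0.26125 ≈ 3.6364.

m_1 = 3.6364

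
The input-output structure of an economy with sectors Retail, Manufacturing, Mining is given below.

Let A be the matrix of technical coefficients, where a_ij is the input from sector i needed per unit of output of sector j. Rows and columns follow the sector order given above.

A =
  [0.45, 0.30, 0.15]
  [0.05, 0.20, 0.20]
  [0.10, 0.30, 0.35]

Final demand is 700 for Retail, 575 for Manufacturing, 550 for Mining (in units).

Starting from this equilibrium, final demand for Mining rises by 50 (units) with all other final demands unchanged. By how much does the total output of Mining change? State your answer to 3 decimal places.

I − A =
  [   0.55    -0.30    -0.15]
  [  -0.05     0.80    -0.20]
  [  -0.10    -0.30     0.65]
Cofactors of I−A, C_ij = (−1)^(i+j)·(minor ij) (rows/columns in the sector order above):
  C_11 = (0.80)(0.65) − (-0.20)(-0.30) = 0.4600
  C_12 = −[(-0.05)(0.65) − (-0.20)(-0.10)] = 0.0525
  C_13 = (-0.05)(-0.30) − (0.80)(-0.10) = 0.0950
  C_21 = −[(-0.30)(0.65) − (-0.15)(-0.30)] = 0.2400
  C_22 = (0.55)(0.65) − (-0.15)(-0.10) = 0.3425
  C_23 = −[(0.55)(-0.30) − (-0.30)(-0.10)] = 0.1950
  C_31 = (-0.30)(-0.20) − (-0.15)(0.80) = 0.1800
  C_32 = −[(0.55)(-0.20) − (-0.15)(-0.05)] = 0.1175
  C_33 = (0.55)(0.80) − (-0.30)(-0.05) = 0.4250
det(I−A) = Σ_j (I−A)_1j·C_1j = (0.55)(0.4600) + (-0.30)(0.0525) + (-0.15)(0.0950) = 0.2230
adj(I−A) = Cᵀ =
  [ 0.4600   0.2400   0.1800]
  [ 0.0525   0.3425   0.1175]
  [ 0.0950   0.1950   0.4250]
(I − A)⁻¹ = adj(I−A) / det(I−A) ≈
  [   2.0628     1.0762     0.8072]
  [   0.2354     1.5359     0.5269]
  [   0.4260     0.8744     1.9058]
Δx = (I − A)⁻¹ Δd with Δd having +50 in the Mining component and 0 elsewhere.
So Δx_3 = L_33 · (+50), where L_33 = adj(I−A)_33 / det(I−A) = 0.4250 / 0.2230.
Δx_3 = 0.4250 × (+50) / 0.2230 = 21.25 / 0.2230 ≈ 95.291.

Δx_3 = 95.291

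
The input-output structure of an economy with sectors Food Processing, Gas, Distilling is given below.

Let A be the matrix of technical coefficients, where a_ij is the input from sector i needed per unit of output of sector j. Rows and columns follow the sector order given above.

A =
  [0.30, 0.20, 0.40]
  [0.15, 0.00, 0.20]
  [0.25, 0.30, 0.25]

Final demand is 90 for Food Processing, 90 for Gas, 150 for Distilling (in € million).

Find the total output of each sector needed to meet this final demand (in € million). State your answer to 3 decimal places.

x_F = 458.346, x_G = 249.248, x_D = 452.481

I − A =
  [   0.70    -0.20    -0.40]
  [  -0.15     1.00    -0.20]
  [  -0.25    -0.30     0.75]
Cofactors of I−A, C_ij = (−1)^(i+j)·(minor ij) (rows/columns in the sector order above):
  C_11 = (1.00)(0.75) − (-0.20)(-0.30) = 0.6900
  C_12 = −[(-0.15)(0.75) − (-0.20)(-0.25)] = 0.1625
  C_13 = (-0.15)(-0.30) − (1.00)(-0.25) = 0.2950
  C_21 = −[(-0.20)(0.75) − (-0.40)(-0.30)] = 0.2700
  C_22 = (0.70)(0.75) − (-0.40)(-0.25) = 0.4250
  C_23 = −[(0.70)(-0.30) − (-0.20)(-0.25)] = 0.2600
  C_31 = (-0.20)(-0.20) − (-0.40)(1.00) = 0.4400
  C_32 = −[(0.70)(-0.20) − (-0.40)(-0.15)] = 0.2000
  C_33 = (0.70)(1.00) − (-0.20)(-0.15) = 0.6700
det(I−A) = Σ_j (I−A)_1j·C_1j = (0.70)(0.6900) + (-0.20)(0.1625) + (-0.40)(0.2950) = 0.3325
adj(I−A) = Cᵀ =
  [ 0.6900   0.2700   0.4400]
  [ 0.1625   0.4250   0.2000]
  [ 0.2950   0.2600   0.6700]
(I − A)⁻¹ = adj(I−A) / det(I−A) ≈
  [   2.0752     0.8120     1.3233]
  [   0.4887     1.2782     0.6015]
  [   0.8872     0.7820     2.0150]
x = (I − A)⁻¹ d = adj(I−A)·d / det(I−A), with det(I−A) = 0.3325:
  x_F = (0.6900·90 + 0.2700·90 + 0.4400·150) / 0.3325 = 152.40 / 0.3325 ≈ 458.346
  x_G = (0.1625·90 + 0.4250·90 + 0.2000·150) / 0.3325 = 82.875 / 0.3325 ≈ 249.248
  x_D = (0.2950·90 + 0.2600·90 + 0.6700·150) / 0.3325 = 150.45 / 0.3325 ≈ 452.481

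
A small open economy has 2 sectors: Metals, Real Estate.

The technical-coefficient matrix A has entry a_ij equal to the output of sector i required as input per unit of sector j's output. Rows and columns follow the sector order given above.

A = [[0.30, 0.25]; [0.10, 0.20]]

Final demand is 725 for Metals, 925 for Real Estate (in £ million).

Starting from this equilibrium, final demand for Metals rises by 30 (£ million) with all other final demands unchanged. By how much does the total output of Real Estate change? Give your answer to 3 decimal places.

I − A =
  [   0.70    -0.25]
  [  -0.10     0.80]
det(I−A) = (0.70)(0.80) − (-0.25)(-0.10) = 0.5350
adj(I−A) = [[0.80, 0.25], [0.10, 0.70]]
(I − A)⁻¹ = adj(I−A) / det(I−A) ≈
  [   1.4953     0.4673]
  [   0.1869     1.3084]
Δx = (I − A)⁻¹ Δd with Δd having +30 in the Metals component and 0 elsewhere.
So Δx_2 = L_21 · (+30), where L_21 = adj(I−A)_21 / det(I−A) = 0.10 / 0.5350.
Δx_2 = 0.10 × (+30) / 0.5350 = 3.00 / 0.5350 ≈ 5.607.

Δx_2 = 5.607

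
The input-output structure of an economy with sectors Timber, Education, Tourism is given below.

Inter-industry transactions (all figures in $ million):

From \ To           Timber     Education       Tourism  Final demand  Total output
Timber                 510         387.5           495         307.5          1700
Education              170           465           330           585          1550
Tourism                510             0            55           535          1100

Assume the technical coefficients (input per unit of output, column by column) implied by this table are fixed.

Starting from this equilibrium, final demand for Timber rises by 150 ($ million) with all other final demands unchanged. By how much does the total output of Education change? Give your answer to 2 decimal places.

Technical coefficients a_ij = z_ij / X_j:
  a_11 = 510/1700 = 0.30, a_21 = 170/1700 = 0.10, a_31 = 510/1700 = 0.30
  a_12 = 387.5/1550 = 0.25, a_22 = 465/1550 = 0.30, a_32 = 0/1550 = 0.00
  a_13 = 495/1100 = 0.45, a_23 = 330/1100 = 0.30, a_33 = 55/1100 = 0.05
I − A =
  [   0.70    -0.25    -0.45]
  [  -0.10     0.70    -0.30]
  [  -0.30     0.00     0.95]
Cofactors of I−A, C_ij = (−1)^(i+j)·(minor ij) (rows/columns in the sector order above):
  C_11 = (0.70)(0.95) − (-0.30)(0.00) = 0.6650
  C_12 = −[(-0.10)(0.95) − (-0.30)(-0.30)] = 0.1850
  C_13 = (-0.10)(0.00) − (0.70)(-0.30) = 0.2100
  C_21 = −[(-0.25)(0.95) − (-0.45)(0.00)] = 0.2375
  C_22 = (0.70)(0.95) − (-0.45)(-0.30) = 0.5300
  C_23 = −[(0.70)(0.00) − (-0.25)(-0.30)] = 0.0750
  C_31 = (-0.25)(-0.30) − (-0.45)(0.70) = 0.3900
  C_32 = −[(0.70)(-0.30) − (-0.45)(-0.10)] = 0.2550
  C_33 = (0.70)(0.70) − (-0.25)(-0.10) = 0.4650
det(I−A) = Σ_j (I−A)_1j·C_1j = (0.70)(0.6650) + (-0.25)(0.1850) + (-0.45)(0.2100) = 0.32475
adj(I−A) = Cᵀ =
  [ 0.6650   0.2375   0.3900]
  [ 0.1850   0.5300   0.2550]
  [ 0.2100   0.0750   0.4650]
(I − A)⁻¹ = adj(I−A) / det(I−A) ≈
  [   2.0477     0.7313     1.2009]
  [   0.5697     1.6320     0.7852]
  [   0.6467     0.2309     1.4319]
Δx = (I − A)⁻¹ Δd with Δd having +150 in the Timber component and 0 elsewhere.
So Δx_2 = L_21 · (+150), where L_21 = adj(I−A)_21 / det(I−A) = 0.1850 / 0.32475.
Δx_2 = 0.1850 × (+150) / 0.32475 = 27.75 / 0.32475 ≈ 85.45.

Δx_2 = 85.45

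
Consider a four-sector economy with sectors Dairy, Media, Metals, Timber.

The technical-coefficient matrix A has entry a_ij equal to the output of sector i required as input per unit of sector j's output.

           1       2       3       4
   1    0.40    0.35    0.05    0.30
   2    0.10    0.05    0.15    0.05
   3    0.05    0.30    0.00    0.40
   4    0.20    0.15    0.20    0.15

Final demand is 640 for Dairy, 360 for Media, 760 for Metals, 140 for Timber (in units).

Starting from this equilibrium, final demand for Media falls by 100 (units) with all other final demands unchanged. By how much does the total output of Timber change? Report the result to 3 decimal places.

Δx_4 = -68.313

I − A =
  [   0.60    -0.35    -0.05    -0.30]
  [  -0.10     0.95    -0.15    -0.05]
  [  -0.05    -0.30     1.00    -0.40]
  [  -0.20    -0.15    -0.20     0.85]
Compute the cofactors C_ij = (−1)^(i+j)·(3×3 minor ij) of I−A; the adjugate is their transpose:
adj(I−A) = Cᵀ =
  [ 0.673750   0.348250   0.151875   0.329750]
  [ 0.105875   0.392875   0.084250   0.100125]
  [ 0.150500   0.216125   0.385250   0.247125]
  [ 0.212625   0.202125   0.141250   0.501500]
det(I−A) = Σ_j (I−A)_1j·C_1j = (0.60)(0.673750) + (-0.35)(0.105875) + (-0.05)(0.150500) + (-0.30)(0.212625) = 0.29588125
(I − A)⁻¹ = adj(I−A) / det(I−A) ≈
  [   2.2771     1.1770     0.5133     1.1145]
  [   0.3578     1.3278     0.2847     0.3384]
  [   0.5087     0.7304     1.3020     0.8352]
  [   0.7186     0.6831     0.4774     1.6949]
Δx = (I − A)⁻¹ Δd with Δd having -100 in the Media component and 0 elsewhere.
So Δx_4 = L_42 · (-100), where L_42 = adj(I−A)_42 / det(I−A) = 0.202125 / 0.29588125.
Δx_4 = 0.202125 × (-100) / 0.29588125 = -20.2125 / 0.29588125 ≈ -68.313.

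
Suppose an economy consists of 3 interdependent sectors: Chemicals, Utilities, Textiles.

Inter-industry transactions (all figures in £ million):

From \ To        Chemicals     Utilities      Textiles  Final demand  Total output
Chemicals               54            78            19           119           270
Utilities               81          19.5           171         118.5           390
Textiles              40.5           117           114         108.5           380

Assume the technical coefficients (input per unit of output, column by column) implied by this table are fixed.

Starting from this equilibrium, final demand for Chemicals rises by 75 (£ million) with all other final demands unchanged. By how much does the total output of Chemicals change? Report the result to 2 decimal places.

Technical coefficients a_ij = z_ij / X_j:
  a_CC = 54/270 = 0.20, a_UC = 81/270 = 0.30, a_TC = 40.5/270 = 0.15
  a_CU = 78/390 = 0.20, a_UU = 19.5/390 = 0.05, a_TU = 117/390 = 0.30
  a_CT = 19/380 = 0.05, a_UT = 171/380 = 0.45, a_TT = 114/380 = 0.30
I − A =
  [   0.80    -0.20    -0.05]
  [  -0.30     0.95    -0.45]
  [  -0.15    -0.30     0.70]
Cofactors of I−A, C_ij = (−1)^(i+j)·(minor ij) (rows/columns in the sector order above):
  C_11 = (0.95)(0.70) − (-0.45)(-0.30) = 0.5300
  C_12 = −[(-0.30)(0.70) − (-0.45)(-0.15)] = 0.2775
  C_13 = (-0.30)(-0.30) − (0.95)(-0.15) = 0.2325
  C_21 = −[(-0.20)(0.70) − (-0.05)(-0.30)] = 0.1550
  C_22 = (0.80)(0.70) − (-0.05)(-0.15) = 0.5525
  C_23 = −[(0.80)(-0.30) − (-0.20)(-0.15)] = 0.2700
  C_31 = (-0.20)(-0.45) − (-0.05)(0.95) = 0.1375
  C_32 = −[(0.80)(-0.45) − (-0.05)(-0.30)] = 0.3750
  C_33 = (0.80)(0.95) − (-0.20)(-0.30) = 0.7000
det(I−A) = Σ_j (I−A)_1j·C_1j = (0.80)(0.5300) + (-0.20)(0.2775) + (-0.05)(0.2325) = 0.356875
adj(I−A) = Cᵀ =
  [ 0.5300   0.1550   0.1375]
  [ 0.2775   0.5525   0.3750]
  [ 0.2325   0.2700   0.7000]
(I − A)⁻¹ = adj(I−A) / det(I−A) ≈
  [   1.4851     0.4343     0.3853]
  [   0.7776     1.5482     1.0508]
  [   0.6515     0.7566     1.9615]
Δx = (I − A)⁻¹ Δd with Δd having +75 in the Chemicals component and 0 elsewhere.
So Δx_C = L_CC · (+75), where L_CC = adj(I−A)_CC / det(I−A) = 0.5300 / 0.356875.
Δx_C = 0.5300 × (+75) / 0.356875 = 39.75 / 0.356875 ≈ 111.38.

Δx_C = 111.38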